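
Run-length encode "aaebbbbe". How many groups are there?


Input: aaebbbbe
Scanning for consecutive runs:
  Group 1: 'a' x 2 (positions 0-1)
  Group 2: 'e' x 1 (positions 2-2)
  Group 3: 'b' x 4 (positions 3-6)
  Group 4: 'e' x 1 (positions 7-7)
Total groups: 4

4


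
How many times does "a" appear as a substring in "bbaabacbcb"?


Searching for "a" in "bbaabacbcb"
Scanning each position:
  Position 0: "b" => no
  Position 1: "b" => no
  Position 2: "a" => MATCH
  Position 3: "a" => MATCH
  Position 4: "b" => no
  Position 5: "a" => MATCH
  Position 6: "c" => no
  Position 7: "b" => no
  Position 8: "c" => no
  Position 9: "b" => no
Total occurrences: 3

3


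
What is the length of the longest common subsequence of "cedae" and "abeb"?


LCS of "cedae" and "abeb"
DP table:
           a    b    e    b
      0    0    0    0    0
  c   0    0    0    0    0
  e   0    0    0    1    1
  d   0    0    0    1    1
  a   0    1    1    1    1
  e   0    1    1    2    2
LCS length = dp[5][4] = 2

2


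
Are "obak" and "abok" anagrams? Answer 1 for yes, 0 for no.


Strings: "obak", "abok"
Sorted first:  abko
Sorted second: abko
Sorted forms match => anagrams

1


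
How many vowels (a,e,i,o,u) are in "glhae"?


Input: glhae
Checking each character:
  'g' at position 0: consonant
  'l' at position 1: consonant
  'h' at position 2: consonant
  'a' at position 3: vowel (running total: 1)
  'e' at position 4: vowel (running total: 2)
Total vowels: 2

2


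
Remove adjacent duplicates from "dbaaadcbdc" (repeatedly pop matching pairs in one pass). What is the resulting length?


Input: dbaaadcbdc
Stack-based adjacent duplicate removal:
  Read 'd': push. Stack: d
  Read 'b': push. Stack: db
  Read 'a': push. Stack: dba
  Read 'a': matches stack top 'a' => pop. Stack: db
  Read 'a': push. Stack: dba
  Read 'd': push. Stack: dbad
  Read 'c': push. Stack: dbadc
  Read 'b': push. Stack: dbadcb
  Read 'd': push. Stack: dbadcbd
  Read 'c': push. Stack: dbadcbdc
Final stack: "dbadcbdc" (length 8)

8


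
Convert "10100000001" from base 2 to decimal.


Input: "10100000001" in base 2
Positional expansion:
  Digit '1' (value 1) x 2^10 = 1024
  Digit '0' (value 0) x 2^9 = 0
  Digit '1' (value 1) x 2^8 = 256
  Digit '0' (value 0) x 2^7 = 0
  Digit '0' (value 0) x 2^6 = 0
  Digit '0' (value 0) x 2^5 = 0
  Digit '0' (value 0) x 2^4 = 0
  Digit '0' (value 0) x 2^3 = 0
  Digit '0' (value 0) x 2^2 = 0
  Digit '0' (value 0) x 2^1 = 0
  Digit '1' (value 1) x 2^0 = 1
Sum = 1281

1281


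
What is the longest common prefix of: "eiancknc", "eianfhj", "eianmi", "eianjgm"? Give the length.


Words: eiancknc, eianfhj, eianmi, eianjgm
  Position 0: all 'e' => match
  Position 1: all 'i' => match
  Position 2: all 'a' => match
  Position 3: all 'n' => match
  Position 4: ('c', 'f', 'm', 'j') => mismatch, stop
LCP = "eian" (length 4)

4


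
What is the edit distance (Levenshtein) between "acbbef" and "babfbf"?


Computing edit distance: "acbbef" -> "babfbf"
DP table:
           b    a    b    f    b    f
      0    1    2    3    4    5    6
  a   1    1    1    2    3    4    5
  c   2    2    2    2    3    4    5
  b   3    2    3    2    3    3    4
  b   4    3    3    3    3    3    4
  e   5    4    4    4    4    4    4
  f   6    5    5    5    4    5    4
Edit distance = dp[6][6] = 4

4


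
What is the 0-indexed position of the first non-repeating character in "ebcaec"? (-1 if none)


Input: ebcaec
Character frequencies:
  'a': 1
  'b': 1
  'c': 2
  'e': 2
Scanning left to right for freq == 1:
  Position 0 ('e'): freq=2, skip
  Position 1 ('b'): unique! => answer = 1

1


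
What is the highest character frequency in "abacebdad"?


Input: abacebdad
Character counts:
  'a': 3
  'b': 2
  'c': 1
  'd': 2
  'e': 1
Maximum frequency: 3

3


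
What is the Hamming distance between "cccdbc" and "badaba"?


Comparing "cccdbc" and "badaba" position by position:
  Position 0: 'c' vs 'b' => differ
  Position 1: 'c' vs 'a' => differ
  Position 2: 'c' vs 'd' => differ
  Position 3: 'd' vs 'a' => differ
  Position 4: 'b' vs 'b' => same
  Position 5: 'c' vs 'a' => differ
Total differences (Hamming distance): 5

5


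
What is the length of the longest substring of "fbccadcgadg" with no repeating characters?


Input: "fbccadcgadg"
Sliding window (track last position of each char):
  Position 0 ('f'): window [0,0] length 1 -- new best
  Position 1 ('b'): window [0,1] length 2 -- new best
  Position 2 ('c'): window [0,2] length 3 -- new best
  Position 3 ('c'): repeat (last at 2), move window start to 3
  Position 3 ('c'): window [3,3] length 1
  Position 4 ('a'): window [3,4] length 2
  Position 5 ('d'): window [3,5] length 3
  Position 6 ('c'): repeat (last at 3), move window start to 4
  Position 6 ('c'): window [4,6] length 3
  Position 7 ('g'): window [4,7] length 4 -- new best
  Position 8 ('a'): repeat (last at 4), move window start to 5
  Position 8 ('a'): window [5,8] length 4
  Position 9 ('d'): repeat (last at 5), move window start to 6
  Position 9 ('d'): window [6,9] length 4
  Position 10 ('g'): repeat (last at 7), move window start to 8
  Position 10 ('g'): window [8,10] length 3
Longest substring with no repeats: "adcg" with length 4

4


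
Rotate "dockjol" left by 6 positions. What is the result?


Input: "dockjol", rotate left by 6
First 6 characters: "dockjo"
Remaining characters: "l"
Concatenate remaining + first: "l" + "dockjo" = "ldockjo"

ldockjo


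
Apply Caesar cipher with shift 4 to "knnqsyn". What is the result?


Caesar cipher: shift "knnqsyn" by 4
  'k' (pos 10) + 4 = pos 14 = 'o'
  'n' (pos 13) + 4 = pos 17 = 'r'
  'n' (pos 13) + 4 = pos 17 = 'r'
  'q' (pos 16) + 4 = pos 20 = 'u'
  's' (pos 18) + 4 = pos 22 = 'w'
  'y' (pos 24) + 4 = pos 2 = 'c'
  'n' (pos 13) + 4 = pos 17 = 'r'
Result: orruwcr

orruwcr


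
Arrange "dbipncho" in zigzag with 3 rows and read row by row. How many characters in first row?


Zigzag "dbipncho" into 3 rows:
Placing characters:
  'd' => row 0
  'b' => row 1
  'i' => row 2
  'p' => row 1
  'n' => row 0
  'c' => row 1
  'h' => row 2
  'o' => row 1
Rows:
  Row 0: "dn"
  Row 1: "bpco"
  Row 2: "ih"
First row length: 2

2


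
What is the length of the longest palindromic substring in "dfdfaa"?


Input: "dfdfaa"
Checking substrings for palindromes:
  [0:3] "dfd" (len 3) => palindrome
  [1:4] "fdf" (len 3) => palindrome
  [4:6] "aa" (len 2) => palindrome
Longest palindromic substring: "dfd" with length 3

3


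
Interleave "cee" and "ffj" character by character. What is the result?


Interleaving "cee" and "ffj":
  Position 0: 'c' from first, 'f' from second => "cf"
  Position 1: 'e' from first, 'f' from second => "ef"
  Position 2: 'e' from first, 'j' from second => "ej"
Result: cfefej

cfefej


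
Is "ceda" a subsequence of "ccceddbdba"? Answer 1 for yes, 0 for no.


Check if "ceda" is a subsequence of "ccceddbdba"
Greedy scan:
  Position 0 ('c'): matches sub[0] = 'c'
  Position 1 ('c'): no match needed
  Position 2 ('c'): no match needed
  Position 3 ('e'): matches sub[1] = 'e'
  Position 4 ('d'): matches sub[2] = 'd'
  Position 5 ('d'): no match needed
  Position 6 ('b'): no match needed
  Position 7 ('d'): no match needed
  Position 8 ('b'): no match needed
  Position 9 ('a'): matches sub[3] = 'a'
All 4 characters matched => is a subsequence

1


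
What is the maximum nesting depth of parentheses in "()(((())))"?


Input: "()(((())))"
Tracking depth:
  Position 0 '(': depth becomes 1
  Position 1 ')': depth becomes 0
  Position 2 '(': depth becomes 1
  Position 3 '(': depth becomes 2
  Position 4 '(': depth becomes 3
  Position 5 '(': depth becomes 4
  Position 6 ')': depth becomes 3
  Position 7 ')': depth becomes 2
  Position 8 ')': depth becomes 1
  Position 9 ')': depth becomes 0
Maximum depth reached: 4

4


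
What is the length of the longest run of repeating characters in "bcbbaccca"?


Input: "bcbbaccca"
Scanning for longest run:
  Position 1 ('c'): new char, reset run to 1
  Position 2 ('b'): new char, reset run to 1
  Position 3 ('b'): continues run of 'b', length=2
  Position 4 ('a'): new char, reset run to 1
  Position 5 ('c'): new char, reset run to 1
  Position 6 ('c'): continues run of 'c', length=2
  Position 7 ('c'): continues run of 'c', length=3
  Position 8 ('a'): new char, reset run to 1
Longest run: 'c' with length 3

3


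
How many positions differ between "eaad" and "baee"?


Comparing "eaad" and "baee" position by position:
  Position 0: 'e' vs 'b' => DIFFER
  Position 1: 'a' vs 'a' => same
  Position 2: 'a' vs 'e' => DIFFER
  Position 3: 'd' vs 'e' => DIFFER
Positions that differ: 3

3


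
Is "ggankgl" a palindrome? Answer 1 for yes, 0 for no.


Input: ggankgl
Reversed: lgknagg
  Compare pos 0 ('g') with pos 6 ('l'): MISMATCH
  Compare pos 1 ('g') with pos 5 ('g'): match
  Compare pos 2 ('a') with pos 4 ('k'): MISMATCH
Result: not a palindrome

0


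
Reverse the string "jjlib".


Input: jjlib
Reading characters right to left:
  Position 4: 'b'
  Position 3: 'i'
  Position 2: 'l'
  Position 1: 'j'
  Position 0: 'j'
Reversed: biljj

biljj


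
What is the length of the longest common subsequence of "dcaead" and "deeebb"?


LCS of "dcaead" and "deeebb"
DP table:
           d    e    e    e    b    b
      0    0    0    0    0    0    0
  d   0    1    1    1    1    1    1
  c   0    1    1    1    1    1    1
  a   0    1    1    1    1    1    1
  e   0    1    2    2    2    2    2
  a   0    1    2    2    2    2    2
  d   0    1    2    2    2    2    2
LCS length = dp[6][6] = 2

2


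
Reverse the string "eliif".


Input: eliif
Reading characters right to left:
  Position 4: 'f'
  Position 3: 'i'
  Position 2: 'i'
  Position 1: 'l'
  Position 0: 'e'
Reversed: fiile

fiile


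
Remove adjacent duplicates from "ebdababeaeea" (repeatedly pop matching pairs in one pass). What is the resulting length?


Input: ebdababeaeea
Stack-based adjacent duplicate removal:
  Read 'e': push. Stack: e
  Read 'b': push. Stack: eb
  Read 'd': push. Stack: ebd
  Read 'a': push. Stack: ebda
  Read 'b': push. Stack: ebdab
  Read 'a': push. Stack: ebdaba
  Read 'b': push. Stack: ebdabab
  Read 'e': push. Stack: ebdababe
  Read 'a': push. Stack: ebdababea
  Read 'e': push. Stack: ebdababeae
  Read 'e': matches stack top 'e' => pop. Stack: ebdababea
  Read 'a': matches stack top 'a' => pop. Stack: ebdababe
Final stack: "ebdababe" (length 8)

8


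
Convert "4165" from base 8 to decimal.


Input: "4165" in base 8
Positional expansion:
  Digit '4' (value 4) x 8^3 = 2048
  Digit '1' (value 1) x 8^2 = 64
  Digit '6' (value 6) x 8^1 = 48
  Digit '5' (value 5) x 8^0 = 5
Sum = 2165

2165


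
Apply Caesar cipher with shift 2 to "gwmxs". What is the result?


Caesar cipher: shift "gwmxs" by 2
  'g' (pos 6) + 2 = pos 8 = 'i'
  'w' (pos 22) + 2 = pos 24 = 'y'
  'm' (pos 12) + 2 = pos 14 = 'o'
  'x' (pos 23) + 2 = pos 25 = 'z'
  's' (pos 18) + 2 = pos 20 = 'u'
Result: iyozu

iyozu


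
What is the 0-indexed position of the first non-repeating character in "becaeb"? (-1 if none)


Input: becaeb
Character frequencies:
  'a': 1
  'b': 2
  'c': 1
  'e': 2
Scanning left to right for freq == 1:
  Position 0 ('b'): freq=2, skip
  Position 1 ('e'): freq=2, skip
  Position 2 ('c'): unique! => answer = 2

2


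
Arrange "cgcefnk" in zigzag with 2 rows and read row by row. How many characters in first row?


Zigzag "cgcefnk" into 2 rows:
Placing characters:
  'c' => row 0
  'g' => row 1
  'c' => row 0
  'e' => row 1
  'f' => row 0
  'n' => row 1
  'k' => row 0
Rows:
  Row 0: "ccfk"
  Row 1: "gen"
First row length: 4

4


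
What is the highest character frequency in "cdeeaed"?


Input: cdeeaed
Character counts:
  'a': 1
  'c': 1
  'd': 2
  'e': 3
Maximum frequency: 3

3


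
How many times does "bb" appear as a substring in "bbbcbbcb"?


Searching for "bb" in "bbbcbbcb"
Scanning each position:
  Position 0: "bb" => MATCH
  Position 1: "bb" => MATCH
  Position 2: "bc" => no
  Position 3: "cb" => no
  Position 4: "bb" => MATCH
  Position 5: "bc" => no
  Position 6: "cb" => no
Total occurrences: 3

3


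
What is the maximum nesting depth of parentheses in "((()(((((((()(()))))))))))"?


Input: "((()(((((((()(()))))))))))"
Tracking depth:
  Position 0 '(': depth becomes 1
  Position 1 '(': depth becomes 2
  Position 2 '(': depth becomes 3
  Position 3 ')': depth becomes 2
  Position 4 '(': depth becomes 3
  Position 5 '(': depth becomes 4
  Position 6 '(': depth becomes 5
  Position 7 '(': depth becomes 6
  Position 8 '(': depth becomes 7
  Position 9 '(': depth becomes 8
  Position 10 '(': depth becomes 9
  Position 11 '(': depth becomes 10
  Position 12 ')': depth becomes 9
  Position 13 '(': depth becomes 10
  Position 14 '(': depth becomes 11
  Position 15 ')': depth becomes 10
  Position 16 ')': depth becomes 9
  Position 17 ')': depth becomes 8
  Position 18 ')': depth becomes 7
  Position 19 ')': depth becomes 6
  Position 20 ')': depth becomes 5
  Position 21 ')': depth becomes 4
  Position 22 ')': depth becomes 3
  Position 23 ')': depth becomes 2
  Position 24 ')': depth becomes 1
  Position 25 ')': depth becomes 0
Maximum depth reached: 11

11


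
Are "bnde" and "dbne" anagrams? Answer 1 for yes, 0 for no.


Strings: "bnde", "dbne"
Sorted first:  bden
Sorted second: bden
Sorted forms match => anagrams

1


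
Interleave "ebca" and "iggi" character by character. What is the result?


Interleaving "ebca" and "iggi":
  Position 0: 'e' from first, 'i' from second => "ei"
  Position 1: 'b' from first, 'g' from second => "bg"
  Position 2: 'c' from first, 'g' from second => "cg"
  Position 3: 'a' from first, 'i' from second => "ai"
Result: eibgcgai

eibgcgai


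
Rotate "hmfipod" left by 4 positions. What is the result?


Input: "hmfipod", rotate left by 4
First 4 characters: "hmfi"
Remaining characters: "pod"
Concatenate remaining + first: "pod" + "hmfi" = "podhmfi"

podhmfi


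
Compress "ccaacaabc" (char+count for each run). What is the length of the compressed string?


Input: ccaacaabc
Runs:
  'c' x 2 => "c2"
  'a' x 2 => "a2"
  'c' x 1 => "c1"
  'a' x 2 => "a2"
  'b' x 1 => "b1"
  'c' x 1 => "c1"
Compressed: "c2a2c1a2b1c1"
Compressed length: 12

12


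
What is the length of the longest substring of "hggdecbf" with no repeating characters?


Input: "hggdecbf"
Sliding window (track last position of each char):
  Position 0 ('h'): window [0,0] length 1 -- new best
  Position 1 ('g'): window [0,1] length 2 -- new best
  Position 2 ('g'): repeat (last at 1), move window start to 2
  Position 2 ('g'): window [2,2] length 1
  Position 3 ('d'): window [2,3] length 2
  Position 4 ('e'): window [2,4] length 3 -- new best
  Position 5 ('c'): window [2,5] length 4 -- new best
  Position 6 ('b'): window [2,6] length 5 -- new best
  Position 7 ('f'): window [2,7] length 6 -- new best
Longest substring with no repeats: "gdecbf" with length 6

6


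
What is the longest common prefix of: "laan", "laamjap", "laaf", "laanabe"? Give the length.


Words: laan, laamjap, laaf, laanabe
  Position 0: all 'l' => match
  Position 1: all 'a' => match
  Position 2: all 'a' => match
  Position 3: ('n', 'm', 'f', 'n') => mismatch, stop
LCP = "laa" (length 3)

3


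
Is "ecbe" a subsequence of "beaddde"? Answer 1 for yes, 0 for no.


Check if "ecbe" is a subsequence of "beaddde"
Greedy scan:
  Position 0 ('b'): no match needed
  Position 1 ('e'): matches sub[0] = 'e'
  Position 2 ('a'): no match needed
  Position 3 ('d'): no match needed
  Position 4 ('d'): no match needed
  Position 5 ('d'): no match needed
  Position 6 ('e'): no match needed
Only matched 1/4 characters => not a subsequence

0


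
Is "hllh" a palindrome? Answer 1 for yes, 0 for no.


Input: hllh
Reversed: hllh
  Compare pos 0 ('h') with pos 3 ('h'): match
  Compare pos 1 ('l') with pos 2 ('l'): match
Result: palindrome

1


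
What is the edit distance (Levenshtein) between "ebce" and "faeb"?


Computing edit distance: "ebce" -> "faeb"
DP table:
           f    a    e    b
      0    1    2    3    4
  e   1    1    2    2    3
  b   2    2    2    3    2
  c   3    3    3    3    3
  e   4    4    4    3    4
Edit distance = dp[4][4] = 4

4


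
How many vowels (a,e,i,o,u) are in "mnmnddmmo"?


Input: mnmnddmmo
Checking each character:
  'm' at position 0: consonant
  'n' at position 1: consonant
  'm' at position 2: consonant
  'n' at position 3: consonant
  'd' at position 4: consonant
  'd' at position 5: consonant
  'm' at position 6: consonant
  'm' at position 7: consonant
  'o' at position 8: vowel (running total: 1)
Total vowels: 1

1


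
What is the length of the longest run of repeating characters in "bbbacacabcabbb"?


Input: "bbbacacabcabbb"
Scanning for longest run:
  Position 1 ('b'): continues run of 'b', length=2
  Position 2 ('b'): continues run of 'b', length=3
  Position 3 ('a'): new char, reset run to 1
  Position 4 ('c'): new char, reset run to 1
  Position 5 ('a'): new char, reset run to 1
  Position 6 ('c'): new char, reset run to 1
  Position 7 ('a'): new char, reset run to 1
  Position 8 ('b'): new char, reset run to 1
  Position 9 ('c'): new char, reset run to 1
  Position 10 ('a'): new char, reset run to 1
  Position 11 ('b'): new char, reset run to 1
  Position 12 ('b'): continues run of 'b', length=2
  Position 13 ('b'): continues run of 'b', length=3
Longest run: 'b' with length 3

3


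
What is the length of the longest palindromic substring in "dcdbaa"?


Input: "dcdbaa"
Checking substrings for palindromes:
  [0:3] "dcd" (len 3) => palindrome
  [4:6] "aa" (len 2) => palindrome
Longest palindromic substring: "dcd" with length 3

3


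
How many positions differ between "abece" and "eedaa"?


Comparing "abece" and "eedaa" position by position:
  Position 0: 'a' vs 'e' => DIFFER
  Position 1: 'b' vs 'e' => DIFFER
  Position 2: 'e' vs 'd' => DIFFER
  Position 3: 'c' vs 'a' => DIFFER
  Position 4: 'e' vs 'a' => DIFFER
Positions that differ: 5

5


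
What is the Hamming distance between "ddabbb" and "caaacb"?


Comparing "ddabbb" and "caaacb" position by position:
  Position 0: 'd' vs 'c' => differ
  Position 1: 'd' vs 'a' => differ
  Position 2: 'a' vs 'a' => same
  Position 3: 'b' vs 'a' => differ
  Position 4: 'b' vs 'c' => differ
  Position 5: 'b' vs 'b' => same
Total differences (Hamming distance): 4

4


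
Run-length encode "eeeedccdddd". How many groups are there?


Input: eeeedccdddd
Scanning for consecutive runs:
  Group 1: 'e' x 4 (positions 0-3)
  Group 2: 'd' x 1 (positions 4-4)
  Group 3: 'c' x 2 (positions 5-6)
  Group 4: 'd' x 4 (positions 7-10)
Total groups: 4

4


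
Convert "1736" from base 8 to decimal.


Input: "1736" in base 8
Positional expansion:
  Digit '1' (value 1) x 8^3 = 512
  Digit '7' (value 7) x 8^2 = 448
  Digit '3' (value 3) x 8^1 = 24
  Digit '6' (value 6) x 8^0 = 6
Sum = 990

990


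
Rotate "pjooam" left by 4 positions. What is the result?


Input: "pjooam", rotate left by 4
First 4 characters: "pjoo"
Remaining characters: "am"
Concatenate remaining + first: "am" + "pjoo" = "ampjoo"

ampjoo


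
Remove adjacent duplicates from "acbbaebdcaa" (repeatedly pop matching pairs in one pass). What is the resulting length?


Input: acbbaebdcaa
Stack-based adjacent duplicate removal:
  Read 'a': push. Stack: a
  Read 'c': push. Stack: ac
  Read 'b': push. Stack: acb
  Read 'b': matches stack top 'b' => pop. Stack: ac
  Read 'a': push. Stack: aca
  Read 'e': push. Stack: acae
  Read 'b': push. Stack: acaeb
  Read 'd': push. Stack: acaebd
  Read 'c': push. Stack: acaebdc
  Read 'a': push. Stack: acaebdca
  Read 'a': matches stack top 'a' => pop. Stack: acaebdc
Final stack: "acaebdc" (length 7)

7


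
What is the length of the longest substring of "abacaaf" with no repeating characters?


Input: "abacaaf"
Sliding window (track last position of each char):
  Position 0 ('a'): window [0,0] length 1 -- new best
  Position 1 ('b'): window [0,1] length 2 -- new best
  Position 2 ('a'): repeat (last at 0), move window start to 1
  Position 2 ('a'): window [1,2] length 2
  Position 3 ('c'): window [1,3] length 3 -- new best
  Position 4 ('a'): repeat (last at 2), move window start to 3
  Position 4 ('a'): window [3,4] length 2
  Position 5 ('a'): repeat (last at 4), move window start to 5
  Position 5 ('a'): window [5,5] length 1
  Position 6 ('f'): window [5,6] length 2
Longest substring with no repeats: "bac" with length 3

3


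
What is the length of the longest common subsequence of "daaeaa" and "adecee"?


LCS of "daaeaa" and "adecee"
DP table:
           a    d    e    c    e    e
      0    0    0    0    0    0    0
  d   0    0    1    1    1    1    1
  a   0    1    1    1    1    1    1
  a   0    1    1    1    1    1    1
  e   0    1    1    2    2    2    2
  a   0    1    1    2    2    2    2
  a   0    1    1    2    2    2    2
LCS length = dp[6][6] = 2

2


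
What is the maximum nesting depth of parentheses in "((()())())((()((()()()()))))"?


Input: "((()())())((()((()()()()))))"
Tracking depth:
  Position 0 '(': depth becomes 1
  Position 1 '(': depth becomes 2
  Position 2 '(': depth becomes 3
  Position 3 ')': depth becomes 2
  Position 4 '(': depth becomes 3
  Position 5 ')': depth becomes 2
  Position 6 ')': depth becomes 1
  Position 7 '(': depth becomes 2
  Position 8 ')': depth becomes 1
  Position 9 ')': depth becomes 0
  Position 10 '(': depth becomes 1
  Position 11 '(': depth becomes 2
  Position 12 '(': depth becomes 3
  Position 13 ')': depth becomes 2
  Position 14 '(': depth becomes 3
  Position 15 '(': depth becomes 4
  Position 16 '(': depth becomes 5
  Position 17 ')': depth becomes 4
  Position 18 '(': depth becomes 5
  Position 19 ')': depth becomes 4
  Position 20 '(': depth becomes 5
  Position 21 ')': depth becomes 4
  Position 22 '(': depth becomes 5
  Position 23 ')': depth becomes 4
  Position 24 ')': depth becomes 3
  Position 25 ')': depth becomes 2
  Position 26 ')': depth becomes 1
  Position 27 ')': depth becomes 0
Maximum depth reached: 5

5


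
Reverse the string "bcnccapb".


Input: bcnccapb
Reading characters right to left:
  Position 7: 'b'
  Position 6: 'p'
  Position 5: 'a'
  Position 4: 'c'
  Position 3: 'c'
  Position 2: 'n'
  Position 1: 'c'
  Position 0: 'b'
Reversed: bpaccncb

bpaccncb


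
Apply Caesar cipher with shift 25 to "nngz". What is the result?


Caesar cipher: shift "nngz" by 25
  'n' (pos 13) + 25 = pos 12 = 'm'
  'n' (pos 13) + 25 = pos 12 = 'm'
  'g' (pos 6) + 25 = pos 5 = 'f'
  'z' (pos 25) + 25 = pos 24 = 'y'
Result: mmfy

mmfy


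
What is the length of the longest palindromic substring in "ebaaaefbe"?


Input: "ebaaaefbe"
Checking substrings for palindromes:
  [2:5] "aaa" (len 3) => palindrome
  [2:4] "aa" (len 2) => palindrome
  [3:5] "aa" (len 2) => palindrome
Longest palindromic substring: "aaa" with length 3

3


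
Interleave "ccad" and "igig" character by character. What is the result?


Interleaving "ccad" and "igig":
  Position 0: 'c' from first, 'i' from second => "ci"
  Position 1: 'c' from first, 'g' from second => "cg"
  Position 2: 'a' from first, 'i' from second => "ai"
  Position 3: 'd' from first, 'g' from second => "dg"
Result: cicgaidg

cicgaidg


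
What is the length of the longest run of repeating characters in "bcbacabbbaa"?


Input: "bcbacabbbaa"
Scanning for longest run:
  Position 1 ('c'): new char, reset run to 1
  Position 2 ('b'): new char, reset run to 1
  Position 3 ('a'): new char, reset run to 1
  Position 4 ('c'): new char, reset run to 1
  Position 5 ('a'): new char, reset run to 1
  Position 6 ('b'): new char, reset run to 1
  Position 7 ('b'): continues run of 'b', length=2
  Position 8 ('b'): continues run of 'b', length=3
  Position 9 ('a'): new char, reset run to 1
  Position 10 ('a'): continues run of 'a', length=2
Longest run: 'b' with length 3

3


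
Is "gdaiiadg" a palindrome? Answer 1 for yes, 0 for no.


Input: gdaiiadg
Reversed: gdaiiadg
  Compare pos 0 ('g') with pos 7 ('g'): match
  Compare pos 1 ('d') with pos 6 ('d'): match
  Compare pos 2 ('a') with pos 5 ('a'): match
  Compare pos 3 ('i') with pos 4 ('i'): match
Result: palindrome

1


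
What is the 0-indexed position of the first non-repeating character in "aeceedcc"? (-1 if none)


Input: aeceedcc
Character frequencies:
  'a': 1
  'c': 3
  'd': 1
  'e': 3
Scanning left to right for freq == 1:
  Position 0 ('a'): unique! => answer = 0

0


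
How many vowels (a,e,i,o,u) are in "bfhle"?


Input: bfhle
Checking each character:
  'b' at position 0: consonant
  'f' at position 1: consonant
  'h' at position 2: consonant
  'l' at position 3: consonant
  'e' at position 4: vowel (running total: 1)
Total vowels: 1

1


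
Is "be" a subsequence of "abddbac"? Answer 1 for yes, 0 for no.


Check if "be" is a subsequence of "abddbac"
Greedy scan:
  Position 0 ('a'): no match needed
  Position 1 ('b'): matches sub[0] = 'b'
  Position 2 ('d'): no match needed
  Position 3 ('d'): no match needed
  Position 4 ('b'): no match needed
  Position 5 ('a'): no match needed
  Position 6 ('c'): no match needed
Only matched 1/2 characters => not a subsequence

0


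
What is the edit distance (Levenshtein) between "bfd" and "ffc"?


Computing edit distance: "bfd" -> "ffc"
DP table:
           f    f    c
      0    1    2    3
  b   1    1    2    3
  f   2    1    1    2
  d   3    2    2    2
Edit distance = dp[3][3] = 2

2


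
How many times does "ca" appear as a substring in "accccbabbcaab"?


Searching for "ca" in "accccbabbcaab"
Scanning each position:
  Position 0: "ac" => no
  Position 1: "cc" => no
  Position 2: "cc" => no
  Position 3: "cc" => no
  Position 4: "cb" => no
  Position 5: "ba" => no
  Position 6: "ab" => no
  Position 7: "bb" => no
  Position 8: "bc" => no
  Position 9: "ca" => MATCH
  Position 10: "aa" => no
  Position 11: "ab" => no
Total occurrences: 1

1


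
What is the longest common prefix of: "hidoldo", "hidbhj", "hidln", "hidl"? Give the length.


Words: hidoldo, hidbhj, hidln, hidl
  Position 0: all 'h' => match
  Position 1: all 'i' => match
  Position 2: all 'd' => match
  Position 3: ('o', 'b', 'l', 'l') => mismatch, stop
LCP = "hid" (length 3)

3


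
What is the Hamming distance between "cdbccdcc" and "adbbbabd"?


Comparing "cdbccdcc" and "adbbbabd" position by position:
  Position 0: 'c' vs 'a' => differ
  Position 1: 'd' vs 'd' => same
  Position 2: 'b' vs 'b' => same
  Position 3: 'c' vs 'b' => differ
  Position 4: 'c' vs 'b' => differ
  Position 5: 'd' vs 'a' => differ
  Position 6: 'c' vs 'b' => differ
  Position 7: 'c' vs 'd' => differ
Total differences (Hamming distance): 6

6


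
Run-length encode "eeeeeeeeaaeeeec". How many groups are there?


Input: eeeeeeeeaaeeeec
Scanning for consecutive runs:
  Group 1: 'e' x 8 (positions 0-7)
  Group 2: 'a' x 2 (positions 8-9)
  Group 3: 'e' x 4 (positions 10-13)
  Group 4: 'c' x 1 (positions 14-14)
Total groups: 4

4


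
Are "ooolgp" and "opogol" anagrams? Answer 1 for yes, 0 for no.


Strings: "ooolgp", "opogol"
Sorted first:  glooop
Sorted second: glooop
Sorted forms match => anagrams

1


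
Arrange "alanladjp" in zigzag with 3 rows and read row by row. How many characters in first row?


Zigzag "alanladjp" into 3 rows:
Placing characters:
  'a' => row 0
  'l' => row 1
  'a' => row 2
  'n' => row 1
  'l' => row 0
  'a' => row 1
  'd' => row 2
  'j' => row 1
  'p' => row 0
Rows:
  Row 0: "alp"
  Row 1: "lnaj"
  Row 2: "ad"
First row length: 3

3


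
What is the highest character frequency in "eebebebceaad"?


Input: eebebebceaad
Character counts:
  'a': 2
  'b': 3
  'c': 1
  'd': 1
  'e': 5
Maximum frequency: 5

5


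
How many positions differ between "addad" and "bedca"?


Comparing "addad" and "bedca" position by position:
  Position 0: 'a' vs 'b' => DIFFER
  Position 1: 'd' vs 'e' => DIFFER
  Position 2: 'd' vs 'd' => same
  Position 3: 'a' vs 'c' => DIFFER
  Position 4: 'd' vs 'a' => DIFFER
Positions that differ: 4

4


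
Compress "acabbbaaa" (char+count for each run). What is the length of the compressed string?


Input: acabbbaaa
Runs:
  'a' x 1 => "a1"
  'c' x 1 => "c1"
  'a' x 1 => "a1"
  'b' x 3 => "b3"
  'a' x 3 => "a3"
Compressed: "a1c1a1b3a3"
Compressed length: 10

10


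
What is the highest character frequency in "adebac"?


Input: adebac
Character counts:
  'a': 2
  'b': 1
  'c': 1
  'd': 1
  'e': 1
Maximum frequency: 2

2


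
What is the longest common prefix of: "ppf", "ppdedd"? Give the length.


Words: ppf, ppdedd
  Position 0: all 'p' => match
  Position 1: all 'p' => match
  Position 2: ('f', 'd') => mismatch, stop
LCP = "pp" (length 2)

2


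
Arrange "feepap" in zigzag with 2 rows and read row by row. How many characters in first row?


Zigzag "feepap" into 2 rows:
Placing characters:
  'f' => row 0
  'e' => row 1
  'e' => row 0
  'p' => row 1
  'a' => row 0
  'p' => row 1
Rows:
  Row 0: "fea"
  Row 1: "epp"
First row length: 3

3


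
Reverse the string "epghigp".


Input: epghigp
Reading characters right to left:
  Position 6: 'p'
  Position 5: 'g'
  Position 4: 'i'
  Position 3: 'h'
  Position 2: 'g'
  Position 1: 'p'
  Position 0: 'e'
Reversed: pgihgpe

pgihgpe


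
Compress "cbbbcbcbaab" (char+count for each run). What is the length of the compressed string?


Input: cbbbcbcbaab
Runs:
  'c' x 1 => "c1"
  'b' x 3 => "b3"
  'c' x 1 => "c1"
  'b' x 1 => "b1"
  'c' x 1 => "c1"
  'b' x 1 => "b1"
  'a' x 2 => "a2"
  'b' x 1 => "b1"
Compressed: "c1b3c1b1c1b1a2b1"
Compressed length: 16

16


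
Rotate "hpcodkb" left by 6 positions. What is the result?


Input: "hpcodkb", rotate left by 6
First 6 characters: "hpcodk"
Remaining characters: "b"
Concatenate remaining + first: "b" + "hpcodk" = "bhpcodk"

bhpcodk


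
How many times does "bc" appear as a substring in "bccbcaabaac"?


Searching for "bc" in "bccbcaabaac"
Scanning each position:
  Position 0: "bc" => MATCH
  Position 1: "cc" => no
  Position 2: "cb" => no
  Position 3: "bc" => MATCH
  Position 4: "ca" => no
  Position 5: "aa" => no
  Position 6: "ab" => no
  Position 7: "ba" => no
  Position 8: "aa" => no
  Position 9: "ac" => no
Total occurrences: 2

2


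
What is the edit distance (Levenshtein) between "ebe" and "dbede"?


Computing edit distance: "ebe" -> "dbede"
DP table:
           d    b    e    d    e
      0    1    2    3    4    5
  e   1    1    2    2    3    4
  b   2    2    1    2    3    4
  e   3    3    2    1    2    3
Edit distance = dp[3][5] = 3

3


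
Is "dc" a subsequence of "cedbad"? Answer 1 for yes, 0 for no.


Check if "dc" is a subsequence of "cedbad"
Greedy scan:
  Position 0 ('c'): no match needed
  Position 1 ('e'): no match needed
  Position 2 ('d'): matches sub[0] = 'd'
  Position 3 ('b'): no match needed
  Position 4 ('a'): no match needed
  Position 5 ('d'): no match needed
Only matched 1/2 characters => not a subsequence

0


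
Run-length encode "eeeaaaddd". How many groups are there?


Input: eeeaaaddd
Scanning for consecutive runs:
  Group 1: 'e' x 3 (positions 0-2)
  Group 2: 'a' x 3 (positions 3-5)
  Group 3: 'd' x 3 (positions 6-8)
Total groups: 3

3


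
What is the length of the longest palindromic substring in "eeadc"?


Input: "eeadc"
Checking substrings for palindromes:
  [0:2] "ee" (len 2) => palindrome
Longest palindromic substring: "ee" with length 2

2


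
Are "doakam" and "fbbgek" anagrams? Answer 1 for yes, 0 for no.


Strings: "doakam", "fbbgek"
Sorted first:  aadkmo
Sorted second: bbefgk
Differ at position 0: 'a' vs 'b' => not anagrams

0


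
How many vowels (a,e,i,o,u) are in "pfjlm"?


Input: pfjlm
Checking each character:
  'p' at position 0: consonant
  'f' at position 1: consonant
  'j' at position 2: consonant
  'l' at position 3: consonant
  'm' at position 4: consonant
Total vowels: 0

0


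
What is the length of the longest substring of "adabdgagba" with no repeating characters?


Input: "adabdgagba"
Sliding window (track last position of each char):
  Position 0 ('a'): window [0,0] length 1 -- new best
  Position 1 ('d'): window [0,1] length 2 -- new best
  Position 2 ('a'): repeat (last at 0), move window start to 1
  Position 2 ('a'): window [1,2] length 2
  Position 3 ('b'): window [1,3] length 3 -- new best
  Position 4 ('d'): repeat (last at 1), move window start to 2
  Position 4 ('d'): window [2,4] length 3
  Position 5 ('g'): window [2,5] length 4 -- new best
  Position 6 ('a'): repeat (last at 2), move window start to 3
  Position 6 ('a'): window [3,6] length 4
  Position 7 ('g'): repeat (last at 5), move window start to 6
  Position 7 ('g'): window [6,7] length 2
  Position 8 ('b'): window [6,8] length 3
  Position 9 ('a'): repeat (last at 6), move window start to 7
  Position 9 ('a'): window [7,9] length 3
Longest substring with no repeats: "abdg" with length 4

4


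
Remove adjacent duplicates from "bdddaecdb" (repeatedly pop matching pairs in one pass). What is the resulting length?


Input: bdddaecdb
Stack-based adjacent duplicate removal:
  Read 'b': push. Stack: b
  Read 'd': push. Stack: bd
  Read 'd': matches stack top 'd' => pop. Stack: b
  Read 'd': push. Stack: bd
  Read 'a': push. Stack: bda
  Read 'e': push. Stack: bdae
  Read 'c': push. Stack: bdaec
  Read 'd': push. Stack: bdaecd
  Read 'b': push. Stack: bdaecdb
Final stack: "bdaecdb" (length 7)

7


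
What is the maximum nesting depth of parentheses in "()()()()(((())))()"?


Input: "()()()()(((())))()"
Tracking depth:
  Position 0 '(': depth becomes 1
  Position 1 ')': depth becomes 0
  Position 2 '(': depth becomes 1
  Position 3 ')': depth becomes 0
  Position 4 '(': depth becomes 1
  Position 5 ')': depth becomes 0
  Position 6 '(': depth becomes 1
  Position 7 ')': depth becomes 0
  Position 8 '(': depth becomes 1
  Position 9 '(': depth becomes 2
  Position 10 '(': depth becomes 3
  Position 11 '(': depth becomes 4
  Position 12 ')': depth becomes 3
  Position 13 ')': depth becomes 2
  Position 14 ')': depth becomes 1
  Position 15 ')': depth becomes 0
  Position 16 '(': depth becomes 1
  Position 17 ')': depth becomes 0
Maximum depth reached: 4

4


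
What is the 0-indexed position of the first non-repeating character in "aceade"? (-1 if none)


Input: aceade
Character frequencies:
  'a': 2
  'c': 1
  'd': 1
  'e': 2
Scanning left to right for freq == 1:
  Position 0 ('a'): freq=2, skip
  Position 1 ('c'): unique! => answer = 1

1


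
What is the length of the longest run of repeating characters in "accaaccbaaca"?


Input: "accaaccbaaca"
Scanning for longest run:
  Position 1 ('c'): new char, reset run to 1
  Position 2 ('c'): continues run of 'c', length=2
  Position 3 ('a'): new char, reset run to 1
  Position 4 ('a'): continues run of 'a', length=2
  Position 5 ('c'): new char, reset run to 1
  Position 6 ('c'): continues run of 'c', length=2
  Position 7 ('b'): new char, reset run to 1
  Position 8 ('a'): new char, reset run to 1
  Position 9 ('a'): continues run of 'a', length=2
  Position 10 ('c'): new char, reset run to 1
  Position 11 ('a'): new char, reset run to 1
Longest run: 'c' with length 2

2


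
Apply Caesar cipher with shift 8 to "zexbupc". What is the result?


Caesar cipher: shift "zexbupc" by 8
  'z' (pos 25) + 8 = pos 7 = 'h'
  'e' (pos 4) + 8 = pos 12 = 'm'
  'x' (pos 23) + 8 = pos 5 = 'f'
  'b' (pos 1) + 8 = pos 9 = 'j'
  'u' (pos 20) + 8 = pos 2 = 'c'
  'p' (pos 15) + 8 = pos 23 = 'x'
  'c' (pos 2) + 8 = pos 10 = 'k'
Result: hmfjcxk

hmfjcxk


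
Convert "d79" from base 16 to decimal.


Input: "d79" in base 16
Positional expansion:
  Digit 'd' (value 13) x 16^2 = 3328
  Digit '7' (value 7) x 16^1 = 112
  Digit '9' (value 9) x 16^0 = 9
Sum = 3449

3449


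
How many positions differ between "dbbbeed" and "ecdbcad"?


Comparing "dbbbeed" and "ecdbcad" position by position:
  Position 0: 'd' vs 'e' => DIFFER
  Position 1: 'b' vs 'c' => DIFFER
  Position 2: 'b' vs 'd' => DIFFER
  Position 3: 'b' vs 'b' => same
  Position 4: 'e' vs 'c' => DIFFER
  Position 5: 'e' vs 'a' => DIFFER
  Position 6: 'd' vs 'd' => same
Positions that differ: 5

5


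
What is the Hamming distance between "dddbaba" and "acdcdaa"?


Comparing "dddbaba" and "acdcdaa" position by position:
  Position 0: 'd' vs 'a' => differ
  Position 1: 'd' vs 'c' => differ
  Position 2: 'd' vs 'd' => same
  Position 3: 'b' vs 'c' => differ
  Position 4: 'a' vs 'd' => differ
  Position 5: 'b' vs 'a' => differ
  Position 6: 'a' vs 'a' => same
Total differences (Hamming distance): 5

5


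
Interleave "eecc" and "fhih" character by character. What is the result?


Interleaving "eecc" and "fhih":
  Position 0: 'e' from first, 'f' from second => "ef"
  Position 1: 'e' from first, 'h' from second => "eh"
  Position 2: 'c' from first, 'i' from second => "ci"
  Position 3: 'c' from first, 'h' from second => "ch"
Result: efehcich

efehcich


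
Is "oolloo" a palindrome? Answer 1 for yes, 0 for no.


Input: oolloo
Reversed: oolloo
  Compare pos 0 ('o') with pos 5 ('o'): match
  Compare pos 1 ('o') with pos 4 ('o'): match
  Compare pos 2 ('l') with pos 3 ('l'): match
Result: palindrome

1


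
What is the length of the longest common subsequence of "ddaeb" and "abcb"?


LCS of "ddaeb" and "abcb"
DP table:
           a    b    c    b
      0    0    0    0    0
  d   0    0    0    0    0
  d   0    0    0    0    0
  a   0    1    1    1    1
  e   0    1    1    1    1
  b   0    1    2    2    2
LCS length = dp[5][4] = 2

2


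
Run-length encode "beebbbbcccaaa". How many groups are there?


Input: beebbbbcccaaa
Scanning for consecutive runs:
  Group 1: 'b' x 1 (positions 0-0)
  Group 2: 'e' x 2 (positions 1-2)
  Group 3: 'b' x 4 (positions 3-6)
  Group 4: 'c' x 3 (positions 7-9)
  Group 5: 'a' x 3 (positions 10-12)
Total groups: 5

5


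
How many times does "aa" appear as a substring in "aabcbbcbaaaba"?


Searching for "aa" in "aabcbbcbaaaba"
Scanning each position:
  Position 0: "aa" => MATCH
  Position 1: "ab" => no
  Position 2: "bc" => no
  Position 3: "cb" => no
  Position 4: "bb" => no
  Position 5: "bc" => no
  Position 6: "cb" => no
  Position 7: "ba" => no
  Position 8: "aa" => MATCH
  Position 9: "aa" => MATCH
  Position 10: "ab" => no
  Position 11: "ba" => no
Total occurrences: 3

3


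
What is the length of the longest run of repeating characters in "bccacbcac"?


Input: "bccacbcac"
Scanning for longest run:
  Position 1 ('c'): new char, reset run to 1
  Position 2 ('c'): continues run of 'c', length=2
  Position 3 ('a'): new char, reset run to 1
  Position 4 ('c'): new char, reset run to 1
  Position 5 ('b'): new char, reset run to 1
  Position 6 ('c'): new char, reset run to 1
  Position 7 ('a'): new char, reset run to 1
  Position 8 ('c'): new char, reset run to 1
Longest run: 'c' with length 2

2


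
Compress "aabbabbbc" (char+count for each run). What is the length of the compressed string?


Input: aabbabbbc
Runs:
  'a' x 2 => "a2"
  'b' x 2 => "b2"
  'a' x 1 => "a1"
  'b' x 3 => "b3"
  'c' x 1 => "c1"
Compressed: "a2b2a1b3c1"
Compressed length: 10

10


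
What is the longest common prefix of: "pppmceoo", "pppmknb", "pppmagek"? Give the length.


Words: pppmceoo, pppmknb, pppmagek
  Position 0: all 'p' => match
  Position 1: all 'p' => match
  Position 2: all 'p' => match
  Position 3: all 'm' => match
  Position 4: ('c', 'k', 'a') => mismatch, stop
LCP = "pppm" (length 4)

4


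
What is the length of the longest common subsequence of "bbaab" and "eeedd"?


LCS of "bbaab" and "eeedd"
DP table:
           e    e    e    d    d
      0    0    0    0    0    0
  b   0    0    0    0    0    0
  b   0    0    0    0    0    0
  a   0    0    0    0    0    0
  a   0    0    0    0    0    0
  b   0    0    0    0    0    0
LCS length = dp[5][5] = 0

0


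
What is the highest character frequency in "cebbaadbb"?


Input: cebbaadbb
Character counts:
  'a': 2
  'b': 4
  'c': 1
  'd': 1
  'e': 1
Maximum frequency: 4

4
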